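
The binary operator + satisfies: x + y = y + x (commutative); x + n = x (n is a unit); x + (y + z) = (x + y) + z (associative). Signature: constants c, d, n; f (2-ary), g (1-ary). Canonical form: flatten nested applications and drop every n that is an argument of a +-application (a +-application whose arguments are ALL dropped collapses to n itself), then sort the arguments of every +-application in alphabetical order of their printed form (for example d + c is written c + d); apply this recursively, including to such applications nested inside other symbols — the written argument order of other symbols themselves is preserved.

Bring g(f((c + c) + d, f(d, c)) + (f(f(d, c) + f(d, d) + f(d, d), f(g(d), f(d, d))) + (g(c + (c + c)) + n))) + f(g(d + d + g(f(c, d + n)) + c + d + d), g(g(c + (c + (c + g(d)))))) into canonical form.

Simplify inside:  g(f((c + c) + d, f(d, c)) + (f(f(d, c) + f(d, d) + f(d, d), f(g(d), f(d, d))) + (g(c + (c + c)) + n)))  →  g(f(c + c + d, f(d, c)) + f(f(d, c) + f(d, d) + f(d, d), f(g(d), f(d, d))) + g(c + c + c))
Canonicalize subterm:  f(g(d + d + g(f(c, d + n)) + c + d + d), g(g(c + (c + (c + g(d))))))  →  f(g(c + d + d + d + d + g(f(c, d))), g(g(c + c + c + g(d))))
Sort:  f(g(c + d + d + d + d + g(f(c, d))), g(g(c + c + c + g(d)))) + g(f(c + c + d, f(d, c)) + f(f(d, c) + f(d, d) + f(d, d), f(g(d), f(d, d))) + g(c + c + c))

Answer: f(g(c + d + d + d + d + g(f(c, d))), g(g(c + c + c + g(d)))) + g(f(c + c + d, f(d, c)) + f(f(d, c) + f(d, d) + f(d, d), f(g(d), f(d, d))) + g(c + c + c))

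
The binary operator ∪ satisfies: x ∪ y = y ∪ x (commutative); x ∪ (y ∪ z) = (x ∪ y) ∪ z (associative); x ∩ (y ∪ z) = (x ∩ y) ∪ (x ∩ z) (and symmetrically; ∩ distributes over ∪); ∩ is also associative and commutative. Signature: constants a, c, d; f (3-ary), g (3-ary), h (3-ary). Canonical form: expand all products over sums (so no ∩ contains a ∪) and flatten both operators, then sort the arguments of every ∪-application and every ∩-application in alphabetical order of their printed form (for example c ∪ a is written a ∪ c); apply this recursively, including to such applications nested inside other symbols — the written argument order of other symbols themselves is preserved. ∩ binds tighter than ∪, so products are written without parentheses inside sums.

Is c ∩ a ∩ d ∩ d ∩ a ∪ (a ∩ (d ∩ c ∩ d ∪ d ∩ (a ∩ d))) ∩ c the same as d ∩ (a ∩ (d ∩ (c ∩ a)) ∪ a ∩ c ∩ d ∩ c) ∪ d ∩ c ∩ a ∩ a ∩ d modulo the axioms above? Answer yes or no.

Left:  c ∩ a ∩ d ∩ d ∩ a ∪ (a ∩ (d ∩ c ∩ d ∪ d ∩ (a ∩ d))) ∩ c
  Expand products over sums:  a ∩ a ∩ c ∩ d ∩ d ∪ a ∩ c ∩ c ∩ d ∩ d ∪ a ∩ a ∩ c ∩ d ∩ d
  Order the arguments:  a ∩ a ∩ c ∩ d ∩ d ∪ a ∩ a ∩ c ∩ d ∩ d ∪ a ∩ c ∩ c ∩ d ∩ d
Right:  d ∩ (a ∩ (d ∩ (c ∩ a)) ∪ a ∩ c ∩ d ∩ c) ∪ d ∩ c ∩ a ∩ a ∩ d
  Expand:  a ∩ a ∩ c ∩ d ∩ d ∪ a ∩ c ∩ c ∩ d ∩ d ∪ a ∩ a ∩ c ∩ d ∩ d
  Order the arguments:  a ∩ a ∩ c ∩ d ∩ d ∪ a ∩ a ∩ c ∩ d ∩ d ∪ a ∩ c ∩ c ∩ d ∩ d

Answer: yes — both canonical forms are a ∩ a ∩ c ∩ d ∩ d ∪ a ∩ a ∩ c ∩ d ∩ d ∪ a ∩ c ∩ c ∩ d ∩ d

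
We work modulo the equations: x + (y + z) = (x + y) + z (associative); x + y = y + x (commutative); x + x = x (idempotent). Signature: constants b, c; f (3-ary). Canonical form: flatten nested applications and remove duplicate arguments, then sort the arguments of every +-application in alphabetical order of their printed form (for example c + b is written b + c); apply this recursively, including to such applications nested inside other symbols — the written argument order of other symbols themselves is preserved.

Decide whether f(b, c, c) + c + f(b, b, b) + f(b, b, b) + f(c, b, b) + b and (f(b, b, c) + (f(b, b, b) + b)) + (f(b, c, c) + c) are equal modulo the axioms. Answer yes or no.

Answer: no — b + c + f(b, b, b) + f(b, c, c) + f(c, b, b) vs b + c + f(b, b, b) + f(b, b, c) + f(b, c, c)

Derivation:
Left:  f(b, c, c) + c + f(b, b, b) + f(b, b, b) + f(c, b, b) + b
  Idempotence:  drop duplicate f(b, b, b)
  Order the arguments:  b + c + f(b, b, b) + f(b, c, c) + f(c, b, b)
Right:  (f(b, b, c) + (f(b, b, b) + b)) + (f(b, c, c) + c)
  Merge nested applications:  f(b, b, c) + f(b, b, b) + b + f(b, c, c) + c
  Sort:  b + c + f(b, b, b) + f(b, b, c) + f(b, c, c)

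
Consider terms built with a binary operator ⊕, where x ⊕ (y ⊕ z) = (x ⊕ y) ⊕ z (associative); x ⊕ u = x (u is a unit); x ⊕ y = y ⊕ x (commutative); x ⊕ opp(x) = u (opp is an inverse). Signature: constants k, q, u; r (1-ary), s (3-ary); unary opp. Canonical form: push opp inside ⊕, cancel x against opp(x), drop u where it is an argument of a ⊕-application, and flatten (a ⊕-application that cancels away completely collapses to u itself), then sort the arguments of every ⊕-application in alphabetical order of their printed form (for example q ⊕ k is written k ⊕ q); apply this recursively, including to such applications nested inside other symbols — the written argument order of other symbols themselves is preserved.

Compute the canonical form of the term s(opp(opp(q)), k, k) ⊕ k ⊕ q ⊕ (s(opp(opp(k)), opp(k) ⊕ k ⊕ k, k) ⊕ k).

Push opp inside:  distribute opp over ⊕ and collapse double opp
Collect:  s(q, k, k) ⊕ k ⊕ k ⊕ q ⊕ s(k, k, k)
Order the arguments:  k ⊕ k ⊕ q ⊕ s(k, k, k) ⊕ s(q, k, k)

Answer: k ⊕ k ⊕ q ⊕ s(k, k, k) ⊕ s(q, k, k)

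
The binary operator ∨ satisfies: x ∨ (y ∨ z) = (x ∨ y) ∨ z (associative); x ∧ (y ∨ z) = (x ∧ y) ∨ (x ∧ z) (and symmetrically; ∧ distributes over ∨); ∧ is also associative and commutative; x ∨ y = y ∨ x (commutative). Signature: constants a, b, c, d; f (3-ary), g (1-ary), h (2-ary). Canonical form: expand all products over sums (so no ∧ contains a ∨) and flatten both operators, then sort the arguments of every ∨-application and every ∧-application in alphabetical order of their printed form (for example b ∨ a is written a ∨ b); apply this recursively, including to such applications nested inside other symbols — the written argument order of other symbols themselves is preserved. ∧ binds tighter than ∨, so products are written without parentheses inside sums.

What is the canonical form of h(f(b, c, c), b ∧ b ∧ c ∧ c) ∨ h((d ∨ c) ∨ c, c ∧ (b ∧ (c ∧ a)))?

Answer: h(c ∨ c ∨ d, a ∧ b ∧ c ∧ c) ∨ h(f(b, c, c), b ∧ b ∧ c ∧ c)

Derivation:
Merge nested applications:  h(f(b, c, c), b ∧ b ∧ c ∧ c) ∨ h(c ∨ c ∨ d, a ∧ b ∧ c ∧ c)
Sort arguments:  h(c ∨ c ∨ d, a ∧ b ∧ c ∧ c) ∨ h(f(b, c, c), b ∧ b ∧ c ∧ c)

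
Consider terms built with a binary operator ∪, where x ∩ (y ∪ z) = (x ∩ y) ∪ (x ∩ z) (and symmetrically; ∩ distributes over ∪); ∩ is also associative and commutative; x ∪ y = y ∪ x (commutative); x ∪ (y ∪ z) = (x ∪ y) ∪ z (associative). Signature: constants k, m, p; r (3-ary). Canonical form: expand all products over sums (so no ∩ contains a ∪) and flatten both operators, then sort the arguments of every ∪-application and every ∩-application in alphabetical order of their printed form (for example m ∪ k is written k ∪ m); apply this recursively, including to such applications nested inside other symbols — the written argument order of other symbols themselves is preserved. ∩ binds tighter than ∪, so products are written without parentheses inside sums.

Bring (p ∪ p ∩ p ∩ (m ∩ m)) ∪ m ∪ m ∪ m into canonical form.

Flatten:  p ∪ m ∩ m ∩ p ∩ p ∪ m ∪ m ∪ m
Sort arguments:  m ∪ m ∪ m ∪ m ∩ m ∩ p ∩ p ∪ p

Answer: m ∪ m ∪ m ∪ m ∩ m ∩ p ∩ p ∪ p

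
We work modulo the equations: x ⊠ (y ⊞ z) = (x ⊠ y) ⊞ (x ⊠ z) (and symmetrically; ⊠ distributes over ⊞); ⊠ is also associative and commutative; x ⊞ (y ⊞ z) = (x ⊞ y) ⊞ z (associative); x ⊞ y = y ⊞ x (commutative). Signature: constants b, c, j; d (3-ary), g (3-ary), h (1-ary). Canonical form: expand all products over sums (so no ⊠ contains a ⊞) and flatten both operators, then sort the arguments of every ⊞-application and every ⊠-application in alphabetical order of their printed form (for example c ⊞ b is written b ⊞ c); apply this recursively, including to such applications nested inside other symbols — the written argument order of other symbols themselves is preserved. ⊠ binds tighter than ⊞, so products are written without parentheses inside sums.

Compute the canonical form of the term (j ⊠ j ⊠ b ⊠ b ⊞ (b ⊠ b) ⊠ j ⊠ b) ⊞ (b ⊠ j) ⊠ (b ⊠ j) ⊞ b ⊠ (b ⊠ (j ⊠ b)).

Answer: b ⊠ b ⊠ b ⊠ j ⊞ b ⊠ b ⊠ b ⊠ j ⊞ b ⊠ b ⊠ j ⊠ j ⊞ b ⊠ b ⊠ j ⊠ j

Derivation:
Un-nest:  b ⊠ b ⊠ j ⊠ j ⊞ b ⊠ b ⊠ b ⊠ j ⊞ b ⊠ b ⊠ j ⊠ j ⊞ b ⊠ b ⊠ b ⊠ j
Sort:  b ⊠ b ⊠ b ⊠ j ⊞ b ⊠ b ⊠ b ⊠ j ⊞ b ⊠ b ⊠ j ⊠ j ⊞ b ⊠ b ⊠ j ⊠ j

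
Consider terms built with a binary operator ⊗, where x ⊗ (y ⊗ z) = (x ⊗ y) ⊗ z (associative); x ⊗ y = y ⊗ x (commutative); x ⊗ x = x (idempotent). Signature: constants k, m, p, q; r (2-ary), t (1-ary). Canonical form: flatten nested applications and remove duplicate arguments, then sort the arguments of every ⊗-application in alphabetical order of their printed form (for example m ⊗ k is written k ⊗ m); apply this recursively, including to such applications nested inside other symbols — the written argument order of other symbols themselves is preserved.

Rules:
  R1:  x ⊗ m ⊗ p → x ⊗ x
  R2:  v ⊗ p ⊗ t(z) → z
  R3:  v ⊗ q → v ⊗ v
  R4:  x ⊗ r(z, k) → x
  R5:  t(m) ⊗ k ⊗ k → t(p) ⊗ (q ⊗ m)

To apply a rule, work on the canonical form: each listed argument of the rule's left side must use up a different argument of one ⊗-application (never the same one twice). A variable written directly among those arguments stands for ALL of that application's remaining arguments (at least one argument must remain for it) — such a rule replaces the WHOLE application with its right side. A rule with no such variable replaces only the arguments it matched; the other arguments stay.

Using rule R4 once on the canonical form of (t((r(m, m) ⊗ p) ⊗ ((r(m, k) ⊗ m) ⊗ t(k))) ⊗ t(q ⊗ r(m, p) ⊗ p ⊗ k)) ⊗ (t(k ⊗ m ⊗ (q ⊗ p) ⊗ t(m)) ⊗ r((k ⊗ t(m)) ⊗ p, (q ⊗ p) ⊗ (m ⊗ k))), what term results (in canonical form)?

Answer: r(k ⊗ p ⊗ t(m), k ⊗ m ⊗ p ⊗ q) ⊗ t(k ⊗ m ⊗ p ⊗ q ⊗ t(m)) ⊗ t(k ⊗ p ⊗ q ⊗ r(m, p)) ⊗ t(m ⊗ p ⊗ r(m, m) ⊗ t(k))

Derivation:
Canonical form:  r(k ⊗ p ⊗ t(m), k ⊗ m ⊗ p ⊗ q) ⊗ t(k ⊗ m ⊗ p ⊗ q ⊗ t(m)) ⊗ t(k ⊗ p ⊗ q ⊗ r(m, p)) ⊗ t(m ⊗ p ⊗ r(m, k) ⊗ r(m, m) ⊗ t(k))
Match R4:  consume r(m, k);  x := m ⊗ p ⊗ r(m, m) ⊗ t(k), z := m
The variable takes the whole remainder — replace the entire application.
Result:  r(k ⊗ p ⊗ t(m), k ⊗ m ⊗ p ⊗ q) ⊗ t(k ⊗ m ⊗ p ⊗ q ⊗ t(m)) ⊗ t(k ⊗ p ⊗ q ⊗ r(m, p)) ⊗ t(m ⊗ p ⊗ r(m, m) ⊗ t(k))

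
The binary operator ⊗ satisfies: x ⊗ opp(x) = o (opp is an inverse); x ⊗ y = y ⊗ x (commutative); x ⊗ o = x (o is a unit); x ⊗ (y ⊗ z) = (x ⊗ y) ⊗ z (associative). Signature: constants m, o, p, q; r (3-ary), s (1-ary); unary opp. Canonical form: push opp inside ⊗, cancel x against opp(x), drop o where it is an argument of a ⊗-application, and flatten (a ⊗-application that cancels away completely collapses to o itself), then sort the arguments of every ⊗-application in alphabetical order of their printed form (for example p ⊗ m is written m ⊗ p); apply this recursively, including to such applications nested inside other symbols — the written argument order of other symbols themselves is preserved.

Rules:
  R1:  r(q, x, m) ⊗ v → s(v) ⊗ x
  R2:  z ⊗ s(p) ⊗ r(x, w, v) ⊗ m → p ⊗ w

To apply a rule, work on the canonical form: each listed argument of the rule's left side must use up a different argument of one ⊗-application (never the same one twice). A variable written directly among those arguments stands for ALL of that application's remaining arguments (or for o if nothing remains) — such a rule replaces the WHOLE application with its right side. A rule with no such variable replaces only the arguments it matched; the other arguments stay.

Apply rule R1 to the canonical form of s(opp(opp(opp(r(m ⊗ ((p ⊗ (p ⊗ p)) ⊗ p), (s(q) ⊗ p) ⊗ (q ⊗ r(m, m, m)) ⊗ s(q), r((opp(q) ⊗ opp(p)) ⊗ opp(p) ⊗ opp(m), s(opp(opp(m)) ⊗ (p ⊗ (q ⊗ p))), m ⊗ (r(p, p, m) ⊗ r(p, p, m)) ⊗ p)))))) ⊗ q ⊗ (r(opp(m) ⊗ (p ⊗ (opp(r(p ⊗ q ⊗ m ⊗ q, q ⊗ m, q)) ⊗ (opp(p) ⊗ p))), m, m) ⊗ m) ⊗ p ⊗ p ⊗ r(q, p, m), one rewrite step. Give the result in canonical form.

Answer: p ⊗ s(m ⊗ p ⊗ p ⊗ q ⊗ r(opp(m) ⊗ opp(r(m ⊗ p ⊗ q ⊗ q, m ⊗ q, q)) ⊗ p, m, m) ⊗ s(opp(r(m ⊗ p ⊗ p ⊗ p ⊗ p, p ⊗ q ⊗ r(m, m, m) ⊗ s(q) ⊗ s(q), r(opp(m) ⊗ opp(p) ⊗ opp(p) ⊗ opp(q), s(m ⊗ p ⊗ p ⊗ q), m ⊗ p ⊗ r(p, p, m) ⊗ r(p, p, m))))))

Derivation:
Canonical form:  m ⊗ p ⊗ p ⊗ q ⊗ r(opp(m) ⊗ opp(r(m ⊗ p ⊗ q ⊗ q, m ⊗ q, q)) ⊗ p, m, m) ⊗ r(q, p, m) ⊗ s(opp(r(m ⊗ p ⊗ p ⊗ p ⊗ p, p ⊗ q ⊗ r(m, m, m) ⊗ s(q) ⊗ s(q), r(opp(m) ⊗ opp(p) ⊗ opp(p) ⊗ opp(q), s(m ⊗ p ⊗ p ⊗ q), m ⊗ p ⊗ r(p, p, m) ⊗ r(p, p, m)))))
Apply R1:  consuming r(q, p, m);  v := m ⊗ p ⊗ p ⊗ q ⊗ r(opp(m) ⊗ opp(r(m ⊗ p ⊗ q ⊗ q, m ⊗ q, q)) ⊗ p, m, m) ⊗ s(opp(r(m ⊗ p ⊗ p ⊗ p ⊗ p, p ⊗ q ⊗ r(m, m, m) ⊗ s(q) ⊗ s(q), r(opp(m) ⊗ opp(p) ⊗ opp(p) ⊗ opp(q), s(m ⊗ p ⊗ p ⊗ q), m ⊗ p ⊗ r(p, p, m) ⊗ r(p, p, m))))), x := p
The variable takes the whole remainder — replace the entire application.
Result:  p ⊗ s(m ⊗ p ⊗ p ⊗ q ⊗ r(opp(m) ⊗ opp(r(m ⊗ p ⊗ q ⊗ q, m ⊗ q, q)) ⊗ p, m, m) ⊗ s(opp(r(m ⊗ p ⊗ p ⊗ p ⊗ p, p ⊗ q ⊗ r(m, m, m) ⊗ s(q) ⊗ s(q), r(opp(m) ⊗ opp(p) ⊗ opp(p) ⊗ opp(q), s(m ⊗ p ⊗ p ⊗ q), m ⊗ p ⊗ r(p, p, m) ⊗ r(p, p, m))))))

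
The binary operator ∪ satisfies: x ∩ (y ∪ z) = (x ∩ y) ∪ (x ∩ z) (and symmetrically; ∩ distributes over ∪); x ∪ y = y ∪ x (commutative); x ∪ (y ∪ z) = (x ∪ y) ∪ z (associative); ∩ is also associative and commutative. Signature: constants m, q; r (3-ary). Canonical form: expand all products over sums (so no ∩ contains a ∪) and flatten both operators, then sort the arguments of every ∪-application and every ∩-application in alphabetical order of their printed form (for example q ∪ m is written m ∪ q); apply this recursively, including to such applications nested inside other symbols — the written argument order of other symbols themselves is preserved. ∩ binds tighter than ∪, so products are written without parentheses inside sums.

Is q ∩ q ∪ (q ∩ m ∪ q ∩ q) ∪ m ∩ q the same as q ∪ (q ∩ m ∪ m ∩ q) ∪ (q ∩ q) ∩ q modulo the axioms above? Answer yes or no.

Answer: no — m ∩ q ∪ m ∩ q ∪ q ∩ q ∪ q ∩ q vs m ∩ q ∪ m ∩ q ∪ q ∪ q ∩ q ∩ q

Derivation:
Left:  q ∩ q ∪ (q ∩ m ∪ q ∩ q) ∪ m ∩ q
  Un-nest:  q ∩ q ∪ m ∩ q ∪ q ∩ q ∪ m ∩ q
  Sort:  m ∩ q ∪ m ∩ q ∪ q ∩ q ∪ q ∩ q
Right:  q ∪ (q ∩ m ∪ m ∩ q) ∪ (q ∩ q) ∩ q
  Flatten:  q ∪ m ∩ q ∪ m ∩ q ∪ q ∩ q ∩ q
  Sort:  m ∩ q ∪ m ∩ q ∪ q ∪ q ∩ q ∩ q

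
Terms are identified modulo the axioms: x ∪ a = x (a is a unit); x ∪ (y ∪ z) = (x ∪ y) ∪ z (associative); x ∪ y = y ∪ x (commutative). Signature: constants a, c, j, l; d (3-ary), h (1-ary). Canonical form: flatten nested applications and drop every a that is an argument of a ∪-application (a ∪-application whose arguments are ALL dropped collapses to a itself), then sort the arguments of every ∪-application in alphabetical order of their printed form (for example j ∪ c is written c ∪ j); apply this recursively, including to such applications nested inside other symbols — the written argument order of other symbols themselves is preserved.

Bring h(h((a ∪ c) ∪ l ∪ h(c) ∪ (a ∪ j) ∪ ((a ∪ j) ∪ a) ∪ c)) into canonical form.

Answer: h(h(c ∪ c ∪ h(c) ∪ j ∪ j ∪ l))

Derivation:
Descend into:  (a ∪ c) ∪ l ∪ h(c) ∪ (a ∪ j) ∪ ((a ∪ j) ∪ a) ∪ c
Un-nest:  a ∪ c ∪ l ∪ h(c) ∪ a ∪ j ∪ a ∪ j ∪ a ∪ c
Unit:  drop a (×4)
Sort arguments:  c ∪ c ∪ h(c) ∪ j ∪ j ∪ l
Rebuild:  h(h(c ∪ c ∪ h(c) ∪ j ∪ j ∪ l))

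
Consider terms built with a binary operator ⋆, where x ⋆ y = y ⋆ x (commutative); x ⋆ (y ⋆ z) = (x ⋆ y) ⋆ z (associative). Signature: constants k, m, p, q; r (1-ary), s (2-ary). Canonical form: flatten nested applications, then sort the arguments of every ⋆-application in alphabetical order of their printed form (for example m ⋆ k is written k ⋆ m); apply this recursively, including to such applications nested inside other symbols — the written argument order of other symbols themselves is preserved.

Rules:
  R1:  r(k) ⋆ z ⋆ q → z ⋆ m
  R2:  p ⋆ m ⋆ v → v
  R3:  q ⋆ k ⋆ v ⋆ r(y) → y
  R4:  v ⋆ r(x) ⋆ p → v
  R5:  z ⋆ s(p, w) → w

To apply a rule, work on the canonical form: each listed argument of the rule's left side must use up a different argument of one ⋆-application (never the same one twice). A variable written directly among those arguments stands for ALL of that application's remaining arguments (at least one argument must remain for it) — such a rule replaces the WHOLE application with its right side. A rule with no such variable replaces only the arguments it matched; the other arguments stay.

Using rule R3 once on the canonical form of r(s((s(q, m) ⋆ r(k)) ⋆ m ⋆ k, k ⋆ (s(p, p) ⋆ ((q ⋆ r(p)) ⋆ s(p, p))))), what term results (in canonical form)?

Answer: r(s(k ⋆ m ⋆ r(k) ⋆ s(q, m), p))

Derivation:
Canonical form:  r(s(k ⋆ m ⋆ r(k) ⋆ s(q, m), k ⋆ q ⋆ r(p) ⋆ s(p, p) ⋆ s(p, p)))
Match R3:  consume k, q, r(p);  v := s(p, p) ⋆ s(p, p), y := p
Every leftover argument binds to the variable; the entire application is replaced.
Giving:  r(s(k ⋆ m ⋆ r(k) ⋆ s(q, m), p))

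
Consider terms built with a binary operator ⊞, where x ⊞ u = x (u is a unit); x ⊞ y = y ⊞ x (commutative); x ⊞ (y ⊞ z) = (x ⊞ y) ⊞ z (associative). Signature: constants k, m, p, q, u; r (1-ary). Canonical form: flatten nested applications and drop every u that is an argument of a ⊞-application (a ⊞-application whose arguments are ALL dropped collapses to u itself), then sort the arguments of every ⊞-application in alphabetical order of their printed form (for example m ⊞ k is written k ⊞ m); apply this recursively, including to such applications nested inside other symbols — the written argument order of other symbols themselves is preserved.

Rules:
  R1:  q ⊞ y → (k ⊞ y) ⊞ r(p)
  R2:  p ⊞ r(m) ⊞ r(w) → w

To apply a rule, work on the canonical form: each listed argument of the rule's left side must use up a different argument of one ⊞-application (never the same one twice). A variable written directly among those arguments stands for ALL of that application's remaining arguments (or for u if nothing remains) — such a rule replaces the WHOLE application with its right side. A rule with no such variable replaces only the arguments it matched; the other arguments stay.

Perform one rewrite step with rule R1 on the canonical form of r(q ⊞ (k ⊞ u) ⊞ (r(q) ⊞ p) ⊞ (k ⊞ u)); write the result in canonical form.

Canonical form:  r(k ⊞ k ⊞ p ⊞ q ⊞ r(q))
Match R1:  consume q;  y := k ⊞ k ⊞ p ⊞ r(q)
The variable takes the whole remainder — replace the entire application.
Giving:  r(k ⊞ k ⊞ k ⊞ p ⊞ r(p) ⊞ r(q))

Answer: r(k ⊞ k ⊞ k ⊞ p ⊞ r(p) ⊞ r(q))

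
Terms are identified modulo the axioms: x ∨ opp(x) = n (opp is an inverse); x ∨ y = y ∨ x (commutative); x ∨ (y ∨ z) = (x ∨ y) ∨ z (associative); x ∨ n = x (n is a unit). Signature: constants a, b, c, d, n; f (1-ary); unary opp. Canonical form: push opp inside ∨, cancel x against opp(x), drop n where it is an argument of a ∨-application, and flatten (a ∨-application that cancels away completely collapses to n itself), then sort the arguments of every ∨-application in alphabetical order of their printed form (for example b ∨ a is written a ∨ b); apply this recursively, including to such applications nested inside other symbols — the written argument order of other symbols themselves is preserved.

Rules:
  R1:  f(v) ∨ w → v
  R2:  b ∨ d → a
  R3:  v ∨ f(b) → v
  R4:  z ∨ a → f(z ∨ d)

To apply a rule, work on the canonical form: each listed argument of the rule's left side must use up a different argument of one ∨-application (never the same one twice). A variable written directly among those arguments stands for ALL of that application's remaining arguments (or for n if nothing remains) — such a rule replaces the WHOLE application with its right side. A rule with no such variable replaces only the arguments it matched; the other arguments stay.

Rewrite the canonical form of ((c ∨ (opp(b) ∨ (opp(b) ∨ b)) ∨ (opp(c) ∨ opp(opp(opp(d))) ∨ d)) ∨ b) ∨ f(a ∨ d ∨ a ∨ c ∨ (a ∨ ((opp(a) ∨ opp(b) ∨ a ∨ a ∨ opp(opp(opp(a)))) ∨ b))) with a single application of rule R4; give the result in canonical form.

Answer: f(f(a ∨ a ∨ c ∨ d ∨ d))

Derivation:
Canonical form:  f(a ∨ a ∨ a ∨ c ∨ d)
Match R4:  consume a;  z := a ∨ a ∨ c ∨ d
Every leftover argument binds to the variable; the entire application is replaced.
New term:  f(f(a ∨ a ∨ c ∨ d ∨ d))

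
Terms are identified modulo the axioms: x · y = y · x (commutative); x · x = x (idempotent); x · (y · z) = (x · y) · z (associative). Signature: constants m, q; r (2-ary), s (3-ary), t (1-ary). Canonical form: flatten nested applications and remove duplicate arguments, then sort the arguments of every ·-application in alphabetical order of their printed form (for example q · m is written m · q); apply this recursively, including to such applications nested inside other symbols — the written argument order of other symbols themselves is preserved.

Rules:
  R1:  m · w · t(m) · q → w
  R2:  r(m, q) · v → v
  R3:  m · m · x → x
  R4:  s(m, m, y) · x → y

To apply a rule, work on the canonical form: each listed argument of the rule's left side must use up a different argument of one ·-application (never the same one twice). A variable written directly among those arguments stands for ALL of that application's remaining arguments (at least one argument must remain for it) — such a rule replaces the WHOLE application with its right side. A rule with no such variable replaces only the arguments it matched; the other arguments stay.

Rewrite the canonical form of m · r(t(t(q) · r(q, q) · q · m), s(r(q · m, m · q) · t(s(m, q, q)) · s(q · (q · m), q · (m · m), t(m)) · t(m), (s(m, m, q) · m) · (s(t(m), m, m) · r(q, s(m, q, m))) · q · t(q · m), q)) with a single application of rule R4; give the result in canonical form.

Canonical form:  m · r(t(m · q · r(q, q) · t(q)), s(r(m · q, m · q) · s(m · q, m · q, t(m)) · t(m) · t(s(m, q, q)), m · q · r(q, s(m, q, m)) · s(m, m, q) · s(t(m), m, m) · t(m · q), q))
R4 matches:  uses s(m, m, q);  x := m · q · r(q, s(m, q, m)) · s(t(m), m, m) · t(m · q), y := q
Every leftover argument binds to the variable; the entire application is replaced.
Result:  m · r(t(m · q · r(q, q) · t(q)), s(r(m · q, m · q) · s(m · q, m · q, t(m)) · t(m) · t(s(m, q, q)), q, q))

Answer: m · r(t(m · q · r(q, q) · t(q)), s(r(m · q, m · q) · s(m · q, m · q, t(m)) · t(m) · t(s(m, q, q)), q, q))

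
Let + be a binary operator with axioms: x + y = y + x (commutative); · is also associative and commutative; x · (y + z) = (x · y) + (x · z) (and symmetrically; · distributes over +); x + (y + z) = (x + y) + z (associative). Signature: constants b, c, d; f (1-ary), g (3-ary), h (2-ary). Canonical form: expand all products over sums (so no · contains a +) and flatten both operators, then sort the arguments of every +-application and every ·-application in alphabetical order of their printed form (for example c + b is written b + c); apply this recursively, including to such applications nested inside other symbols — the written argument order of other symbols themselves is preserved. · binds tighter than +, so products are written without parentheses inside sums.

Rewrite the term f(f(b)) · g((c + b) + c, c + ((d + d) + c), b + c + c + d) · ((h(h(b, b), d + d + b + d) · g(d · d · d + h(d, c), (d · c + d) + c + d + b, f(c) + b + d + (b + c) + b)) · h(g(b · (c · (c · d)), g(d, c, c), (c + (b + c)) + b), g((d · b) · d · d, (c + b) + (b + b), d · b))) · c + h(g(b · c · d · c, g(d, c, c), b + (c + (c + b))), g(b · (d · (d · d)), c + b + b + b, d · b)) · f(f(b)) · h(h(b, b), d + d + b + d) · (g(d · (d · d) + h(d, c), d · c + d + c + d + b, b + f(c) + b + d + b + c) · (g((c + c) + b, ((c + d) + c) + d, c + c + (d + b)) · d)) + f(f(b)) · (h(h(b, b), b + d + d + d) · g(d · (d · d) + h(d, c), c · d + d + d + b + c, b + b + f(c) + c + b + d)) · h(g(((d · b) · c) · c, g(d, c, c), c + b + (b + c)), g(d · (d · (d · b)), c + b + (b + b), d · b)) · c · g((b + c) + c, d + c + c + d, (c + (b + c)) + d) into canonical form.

Merge nested applications:  c · f(f(b)) · g(b + c + c, c + c + d + d, b + c + c + d) · g(d · d · d + h(d, c), b + c + c · d + d + d, b + b + b + c + d + f(c)) · h(g(b · c · c · d, g(d, c, c), b + b + c + c), g(b · d · d · d, b + b + b + c, b · d)) · h(h(b, b), b + d + d + d) + d · f(f(b)) · g(b + c + c, c + c + d + d, b + c + c + d) · g(d · d · d + h(d, c), b + c + c · d + d + d, b + b + b + c + d + f(c)) · h(g(b · c · c · d, g(d, c, c), b + b + c + c), g(b · d · d · d, b + b + b + c, b · d)) · h(h(b, b), b + d + d + d) + c · f(f(b)) · g(b + c + c, c + c + d + d, b + c + c + d) · g(d · d · d + h(d, c), b + c + c · d + d + d, b + b + b + c + d + f(c)) · h(g(b · c · c · d, g(d, c, c), b + b + c + c), g(b · d · d · d, b + b + b + c, b · d)) · h(h(b, b), b + d + d + d)
Sort:  c · f(f(b)) · g(b + c + c, c + c + d + d, b + c + c + d) · g(d · d · d + h(d, c), b + c + c · d + d + d, b + b + b + c + d + f(c)) · h(g(b · c · c · d, g(d, c, c), b + b + c + c), g(b · d · d · d, b + b + b + c, b · d)) · h(h(b, b), b + d + d + d) + c · f(f(b)) · g(b + c + c, c + c + d + d, b + c + c + d) · g(d · d · d + h(d, c), b + c + c · d + d + d, b + b + b + c + d + f(c)) · h(g(b · c · c · d, g(d, c, c), b + b + c + c), g(b · d · d · d, b + b + b + c, b · d)) · h(h(b, b), b + d + d + d) + d · f(f(b)) · g(b + c + c, c + c + d + d, b + c + c + d) · g(d · d · d + h(d, c), b + c + c · d + d + d, b + b + b + c + d + f(c)) · h(g(b · c · c · d, g(d, c, c), b + b + c + c), g(b · d · d · d, b + b + b + c, b · d)) · h(h(b, b), b + d + d + d)

Answer: c · f(f(b)) · g(b + c + c, c + c + d + d, b + c + c + d) · g(d · d · d + h(d, c), b + c + c · d + d + d, b + b + b + c + d + f(c)) · h(g(b · c · c · d, g(d, c, c), b + b + c + c), g(b · d · d · d, b + b + b + c, b · d)) · h(h(b, b), b + d + d + d) + c · f(f(b)) · g(b + c + c, c + c + d + d, b + c + c + d) · g(d · d · d + h(d, c), b + c + c · d + d + d, b + b + b + c + d + f(c)) · h(g(b · c · c · d, g(d, c, c), b + b + c + c), g(b · d · d · d, b + b + b + c, b · d)) · h(h(b, b), b + d + d + d) + d · f(f(b)) · g(b + c + c, c + c + d + d, b + c + c + d) · g(d · d · d + h(d, c), b + c + c · d + d + d, b + b + b + c + d + f(c)) · h(g(b · c · c · d, g(d, c, c), b + b + c + c), g(b · d · d · d, b + b + b + c, b · d)) · h(h(b, b), b + d + d + d)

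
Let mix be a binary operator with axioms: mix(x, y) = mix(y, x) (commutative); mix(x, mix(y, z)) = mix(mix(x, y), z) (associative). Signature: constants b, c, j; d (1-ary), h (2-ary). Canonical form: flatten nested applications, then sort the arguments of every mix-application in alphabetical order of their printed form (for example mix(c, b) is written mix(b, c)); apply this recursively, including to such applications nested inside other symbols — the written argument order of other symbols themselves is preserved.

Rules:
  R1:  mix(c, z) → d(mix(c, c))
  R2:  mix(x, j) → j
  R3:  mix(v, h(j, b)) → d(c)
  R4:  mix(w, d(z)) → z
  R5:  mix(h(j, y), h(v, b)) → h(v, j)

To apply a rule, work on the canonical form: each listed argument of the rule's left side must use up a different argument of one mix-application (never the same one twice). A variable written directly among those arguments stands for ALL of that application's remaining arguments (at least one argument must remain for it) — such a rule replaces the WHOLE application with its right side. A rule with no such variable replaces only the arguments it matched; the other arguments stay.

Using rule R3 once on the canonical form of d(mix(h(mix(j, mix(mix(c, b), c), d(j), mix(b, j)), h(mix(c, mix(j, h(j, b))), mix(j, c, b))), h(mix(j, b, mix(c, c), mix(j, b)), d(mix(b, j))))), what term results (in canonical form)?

Answer: d(mix(h(mix(b, b, c, c, d(j), j, j), h(d(c), mix(b, c, j))), h(mix(b, b, c, c, j, j), d(mix(b, j)))))

Derivation:
Canonical form:  d(mix(h(mix(b, b, c, c, d(j), j, j), h(mix(c, h(j, b), j), mix(b, c, j))), h(mix(b, b, c, c, j, j), d(mix(b, j)))))
R3 matches:  uses h(j, b);  v := mix(c, j)
The extension variable absorbs all remaining arguments, so the whole application is rewritten.
Giving:  d(mix(h(mix(b, b, c, c, d(j), j, j), h(d(c), mix(b, c, j))), h(mix(b, b, c, c, j, j), d(mix(b, j)))))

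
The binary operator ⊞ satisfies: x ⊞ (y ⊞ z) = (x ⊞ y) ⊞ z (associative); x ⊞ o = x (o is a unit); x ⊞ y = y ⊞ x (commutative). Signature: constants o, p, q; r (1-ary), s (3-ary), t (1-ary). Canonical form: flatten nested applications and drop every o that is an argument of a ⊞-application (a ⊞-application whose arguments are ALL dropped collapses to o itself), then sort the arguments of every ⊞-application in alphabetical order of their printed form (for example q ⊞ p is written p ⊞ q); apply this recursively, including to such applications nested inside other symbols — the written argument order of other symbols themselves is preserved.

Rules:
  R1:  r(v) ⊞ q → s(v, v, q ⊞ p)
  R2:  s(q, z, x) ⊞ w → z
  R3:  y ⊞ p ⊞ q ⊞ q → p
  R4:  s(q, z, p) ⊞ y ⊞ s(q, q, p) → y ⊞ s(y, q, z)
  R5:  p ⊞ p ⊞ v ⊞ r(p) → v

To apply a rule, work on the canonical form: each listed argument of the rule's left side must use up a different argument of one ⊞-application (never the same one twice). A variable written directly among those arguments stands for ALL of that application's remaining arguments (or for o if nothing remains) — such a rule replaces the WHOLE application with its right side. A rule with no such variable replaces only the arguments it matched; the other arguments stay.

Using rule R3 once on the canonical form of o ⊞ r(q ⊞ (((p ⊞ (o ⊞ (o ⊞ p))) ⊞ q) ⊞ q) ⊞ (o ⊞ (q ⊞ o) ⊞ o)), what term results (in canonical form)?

Answer: r(p)

Derivation:
Canonical form:  r(p ⊞ p ⊞ q ⊞ q ⊞ q ⊞ q)
Match R3:  consume p, q, q;  y := p ⊞ q ⊞ q
The extension variable absorbs all remaining arguments, so the whole application is rewritten.
Giving:  r(p)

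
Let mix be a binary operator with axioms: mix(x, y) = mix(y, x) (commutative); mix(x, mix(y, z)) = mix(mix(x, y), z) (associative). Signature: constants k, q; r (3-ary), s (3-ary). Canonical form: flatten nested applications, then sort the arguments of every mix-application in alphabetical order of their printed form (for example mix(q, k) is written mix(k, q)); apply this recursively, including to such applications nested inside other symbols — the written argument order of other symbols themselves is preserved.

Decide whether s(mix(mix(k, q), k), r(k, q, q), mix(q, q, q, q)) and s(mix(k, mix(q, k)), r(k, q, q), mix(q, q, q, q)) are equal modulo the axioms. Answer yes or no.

Answer: yes — both canonical forms are s(mix(k, k, q), r(k, q, q), mix(q, q, q, q))

Derivation:
Left:  s(mix(mix(k, q), k), r(k, q, q), mix(q, q, q, q))
  Work inside:  mix(mix(k, q), k)
  Merge nested applications:  mix(k, q, k)
  Sort:  mix(k, k, q)
  Put back:  s(mix(k, k, q), r(k, q, q), mix(q, q, q, q))
Right:  s(mix(k, mix(q, k)), r(k, q, q), mix(q, q, q, q))
  Work inside:  mix(k, mix(q, k))
  Flatten:  mix(k, q, k)
  Sort arguments:  mix(k, k, q)
  Rebuild:  s(mix(k, k, q), r(k, q, q), mix(q, q, q, q))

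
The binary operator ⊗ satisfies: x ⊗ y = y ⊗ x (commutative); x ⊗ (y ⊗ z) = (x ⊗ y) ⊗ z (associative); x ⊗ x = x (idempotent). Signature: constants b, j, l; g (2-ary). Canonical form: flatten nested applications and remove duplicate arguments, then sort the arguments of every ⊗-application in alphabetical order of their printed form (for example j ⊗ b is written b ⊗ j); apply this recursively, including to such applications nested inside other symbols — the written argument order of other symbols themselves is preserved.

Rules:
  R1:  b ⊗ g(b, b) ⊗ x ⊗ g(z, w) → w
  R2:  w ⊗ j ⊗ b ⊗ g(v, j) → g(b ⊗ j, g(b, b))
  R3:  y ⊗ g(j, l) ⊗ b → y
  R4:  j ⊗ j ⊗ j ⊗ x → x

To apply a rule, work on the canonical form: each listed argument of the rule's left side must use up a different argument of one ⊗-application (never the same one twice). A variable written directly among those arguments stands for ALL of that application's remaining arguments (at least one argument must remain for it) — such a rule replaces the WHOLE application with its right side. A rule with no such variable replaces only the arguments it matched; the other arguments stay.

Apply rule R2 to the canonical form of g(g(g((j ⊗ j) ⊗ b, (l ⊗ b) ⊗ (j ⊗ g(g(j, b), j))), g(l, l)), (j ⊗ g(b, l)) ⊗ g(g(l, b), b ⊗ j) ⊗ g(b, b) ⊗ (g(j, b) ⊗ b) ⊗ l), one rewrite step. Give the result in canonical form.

Answer: g(g(g(b ⊗ j, g(b ⊗ j, g(b, b))), g(l, l)), b ⊗ g(b, b) ⊗ g(b, l) ⊗ g(g(l, b), b ⊗ j) ⊗ g(j, b) ⊗ j ⊗ l)

Derivation:
Canonical form:  g(g(g(b ⊗ j, b ⊗ g(g(j, b), j) ⊗ j ⊗ l), g(l, l)), b ⊗ g(b, b) ⊗ g(b, l) ⊗ g(g(l, b), b ⊗ j) ⊗ g(j, b) ⊗ j ⊗ l)
R2 matches:  uses b, g(g(j, b), j), j;  v := g(j, b), w := l
The variable takes the whole remainder — replace the entire application.
New term:  g(g(g(b ⊗ j, g(b ⊗ j, g(b, b))), g(l, l)), b ⊗ g(b, b) ⊗ g(b, l) ⊗ g(g(l, b), b ⊗ j) ⊗ g(j, b) ⊗ j ⊗ l)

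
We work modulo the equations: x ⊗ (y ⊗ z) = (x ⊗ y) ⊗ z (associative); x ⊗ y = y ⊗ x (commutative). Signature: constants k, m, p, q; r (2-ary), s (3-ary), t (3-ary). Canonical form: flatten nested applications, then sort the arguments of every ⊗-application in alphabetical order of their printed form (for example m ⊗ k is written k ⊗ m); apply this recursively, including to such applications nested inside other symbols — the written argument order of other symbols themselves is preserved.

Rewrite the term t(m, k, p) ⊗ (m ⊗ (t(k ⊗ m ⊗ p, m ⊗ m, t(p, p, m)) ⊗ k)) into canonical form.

Answer: k ⊗ m ⊗ t(k ⊗ m ⊗ p, m ⊗ m, t(p, p, m)) ⊗ t(m, k, p)

Derivation:
Flatten:  t(m, k, p) ⊗ m ⊗ t(k ⊗ m ⊗ p, m ⊗ m, t(p, p, m)) ⊗ k
Sort:  k ⊗ m ⊗ t(k ⊗ m ⊗ p, m ⊗ m, t(p, p, m)) ⊗ t(m, k, p)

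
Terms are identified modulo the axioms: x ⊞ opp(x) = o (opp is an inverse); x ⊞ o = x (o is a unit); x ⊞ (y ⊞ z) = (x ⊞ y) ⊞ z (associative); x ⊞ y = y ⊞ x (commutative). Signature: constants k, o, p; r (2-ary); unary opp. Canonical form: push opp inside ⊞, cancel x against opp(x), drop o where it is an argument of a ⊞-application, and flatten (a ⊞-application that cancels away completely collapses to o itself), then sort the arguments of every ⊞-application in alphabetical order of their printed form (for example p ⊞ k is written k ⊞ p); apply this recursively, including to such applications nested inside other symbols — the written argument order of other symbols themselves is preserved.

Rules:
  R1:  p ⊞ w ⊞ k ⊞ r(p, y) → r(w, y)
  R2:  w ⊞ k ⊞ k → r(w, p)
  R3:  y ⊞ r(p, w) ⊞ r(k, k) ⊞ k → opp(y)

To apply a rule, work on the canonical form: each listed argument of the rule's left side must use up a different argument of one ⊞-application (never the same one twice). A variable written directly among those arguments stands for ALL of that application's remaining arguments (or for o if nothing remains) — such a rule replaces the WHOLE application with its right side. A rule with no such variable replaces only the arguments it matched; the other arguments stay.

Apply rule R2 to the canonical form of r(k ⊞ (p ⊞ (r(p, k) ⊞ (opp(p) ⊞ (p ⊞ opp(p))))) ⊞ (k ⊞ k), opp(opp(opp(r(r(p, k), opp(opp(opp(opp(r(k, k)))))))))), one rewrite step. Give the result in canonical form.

Answer: r(r(k ⊞ r(p, k), p), opp(r(r(p, k), r(k, k))))

Derivation:
Canonical form:  r(k ⊞ k ⊞ k ⊞ r(p, k), opp(r(r(p, k), r(k, k))))
R2 matches:  uses k, k;  w := k ⊞ r(p, k)
The extension variable absorbs all remaining arguments, so the whole application is rewritten.
Giving:  r(r(k ⊞ r(p, k), p), opp(r(r(p, k), r(k, k))))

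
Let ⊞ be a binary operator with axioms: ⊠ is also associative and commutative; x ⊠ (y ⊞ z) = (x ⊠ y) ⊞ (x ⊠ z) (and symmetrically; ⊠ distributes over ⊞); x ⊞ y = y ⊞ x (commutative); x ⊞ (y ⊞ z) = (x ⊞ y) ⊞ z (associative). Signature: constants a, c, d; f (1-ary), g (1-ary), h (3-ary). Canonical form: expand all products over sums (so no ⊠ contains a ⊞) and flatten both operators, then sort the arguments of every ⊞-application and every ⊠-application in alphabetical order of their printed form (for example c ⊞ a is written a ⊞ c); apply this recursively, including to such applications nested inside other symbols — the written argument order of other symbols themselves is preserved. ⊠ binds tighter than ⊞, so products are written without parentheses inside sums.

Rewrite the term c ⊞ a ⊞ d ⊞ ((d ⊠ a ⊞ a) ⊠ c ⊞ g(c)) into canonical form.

Distribute:  c ⊞ a ⊞ d ⊞ a ⊠ c ⊠ d ⊞ a ⊠ c ⊞ g(c)
Order the arguments:  a ⊞ a ⊠ c ⊞ a ⊠ c ⊠ d ⊞ c ⊞ d ⊞ g(c)

Answer: a ⊞ a ⊠ c ⊞ a ⊠ c ⊠ d ⊞ c ⊞ d ⊞ g(c)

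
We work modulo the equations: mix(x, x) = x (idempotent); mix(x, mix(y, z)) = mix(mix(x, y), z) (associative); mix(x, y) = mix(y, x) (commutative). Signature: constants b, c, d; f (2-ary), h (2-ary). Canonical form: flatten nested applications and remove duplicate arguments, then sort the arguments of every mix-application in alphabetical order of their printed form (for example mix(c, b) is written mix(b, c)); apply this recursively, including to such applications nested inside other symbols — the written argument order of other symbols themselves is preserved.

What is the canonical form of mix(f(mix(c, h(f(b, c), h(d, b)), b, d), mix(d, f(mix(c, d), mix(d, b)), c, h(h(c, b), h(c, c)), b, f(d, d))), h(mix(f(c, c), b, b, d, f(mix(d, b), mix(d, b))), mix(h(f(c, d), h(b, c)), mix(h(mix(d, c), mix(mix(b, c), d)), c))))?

Answer: mix(f(mix(b, c, d, h(f(b, c), h(d, b))), mix(b, c, d, f(d, d), f(mix(c, d), mix(b, d)), h(h(c, b), h(c, c)))), h(mix(b, d, f(c, c), f(mix(b, d), mix(b, d))), mix(c, h(f(c, d), h(b, c)), h(mix(c, d), mix(b, c, d)))))

Derivation:
Simplify inside:  f(mix(c, h(f(b, c), h(d, b)), b, d), mix(d, f(mix(c, d), mix(d, b)), c, h(h(c, b), h(c, c)), b, f(d, d)))  →  f(mix(b, c, d, h(f(b, c), h(d, b))), mix(b, c, d, f(d, d), f(mix(c, d), mix(b, d)), h(h(c, b), h(c, c))))
Canonicalize subterm:  h(mix(f(c, c), b, b, d, f(mix(d, b), mix(d, b))), mix(h(f(c, d), h(b, c)), mix(h(mix(d, c), mix(mix(b, c), d)), c)))  →  h(mix(b, d, f(c, c), f(mix(b, d), mix(b, d))), mix(c, h(f(c, d), h(b, c)), h(mix(c, d), mix(b, c, d))))
Order the arguments:  mix(f(mix(b, c, d, h(f(b, c), h(d, b))), mix(b, c, d, f(d, d), f(mix(c, d), mix(b, d)), h(h(c, b), h(c, c)))), h(mix(b, d, f(c, c), f(mix(b, d), mix(b, d))), mix(c, h(f(c, d), h(b, c)), h(mix(c, d), mix(b, c, d)))))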